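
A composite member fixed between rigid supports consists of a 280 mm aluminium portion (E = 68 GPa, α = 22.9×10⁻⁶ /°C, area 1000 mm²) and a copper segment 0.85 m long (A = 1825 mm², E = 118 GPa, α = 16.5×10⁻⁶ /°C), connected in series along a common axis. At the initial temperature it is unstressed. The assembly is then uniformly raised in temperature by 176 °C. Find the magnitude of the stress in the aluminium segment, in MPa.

σ ≈ 446 MPa (compressive)

With the walls removed the bar would change length by δ_free = Σ αᵢΔT Lᵢ = 22.9×10⁻⁶×176×280 + 16.5×10⁻⁶×176×850 = 3.597 mm.
Since the ends are fixed, an axial force P builds up, equal in every segment, with P · Σ Lᵢ/(AᵢEᵢ) = δ_free.
Σ Lᵢ/(AᵢEᵢ) = 280/(1000×68×10³) + 850/(1825×118×10³) = 8.065×10⁻⁶ mm/N.
Hence P = δ_free / Σ(L/AE) = 3.597/8.065×10⁻⁶ = 446 kN (compressive).
σ_{aluminium} = P / A = 446000 / 1000 = 446 MPa.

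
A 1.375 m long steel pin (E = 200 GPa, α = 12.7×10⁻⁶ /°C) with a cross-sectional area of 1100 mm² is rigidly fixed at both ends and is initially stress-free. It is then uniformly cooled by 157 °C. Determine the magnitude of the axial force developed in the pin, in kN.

P ≈ 439 kN (tensile)

With zero net strain, σ = E·αΔT = 200 GPa × 12.7×10⁻⁶ × 157 = 398.8 MPa.
P = AEαΔT = 1100 × 200×10³ × 12.7×10⁻⁶ × 157 = 438.7 kN (tensile).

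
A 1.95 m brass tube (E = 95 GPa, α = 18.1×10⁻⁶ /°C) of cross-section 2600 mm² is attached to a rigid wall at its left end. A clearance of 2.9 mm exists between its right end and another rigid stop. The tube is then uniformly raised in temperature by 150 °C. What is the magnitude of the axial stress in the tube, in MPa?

Free thermal elongation = αΔT L = 18.1×10⁻⁶ × 150 × 1950 = 5.294 mm.
After closing the 2.9 mm clearance, 5.294 − 2.9 = 2.394 mm of expansion remains to be suppressed by the wall.
That suppressed elongation corresponds to σ = E·Δ/L = 95×10³ × 2.394/1950 = 116.6 MPa.

σ ≈ 117 MPa (compressive)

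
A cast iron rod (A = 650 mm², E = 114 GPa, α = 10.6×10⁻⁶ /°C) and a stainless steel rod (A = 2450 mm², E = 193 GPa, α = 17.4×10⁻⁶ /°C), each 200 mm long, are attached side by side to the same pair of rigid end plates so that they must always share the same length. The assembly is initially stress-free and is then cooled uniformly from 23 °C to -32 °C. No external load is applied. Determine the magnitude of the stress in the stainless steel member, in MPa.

Both members must finish at the same length. With the larger α, the stainless steel tends to over-contract; the plates restrain it, putting the stainless steel in tension and the cast iron in compression. With no external load the two internal forces are equal and opposite, magnitude P.
Setting the final lengths equal and cancelling L: (α₁ − α₂)ΔT = P/(A₁E₁) + P/(A₂E₂).
|α₁ − α₂|·ΔT = 6.8×10⁻⁶ × 55 = 0.000374.
1/(A₁E₁) + 1/(A₂E₂) = 1/(650×114×10³) + 1/(2450×193×10³) = 1.561×10⁻⁸ N⁻¹.
P = 0.000374 / 1.561×10⁻⁸ = 23960 N = 23.96 kN.
σ_{stainless steel} = P/A₂ = 23960/2450 = 9.779 MPa, tensile.

σ ≈ 9.78 MPa (tensile)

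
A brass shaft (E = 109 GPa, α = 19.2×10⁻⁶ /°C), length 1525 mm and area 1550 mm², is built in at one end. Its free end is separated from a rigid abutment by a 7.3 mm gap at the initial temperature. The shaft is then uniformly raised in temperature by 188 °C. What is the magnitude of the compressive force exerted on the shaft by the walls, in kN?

P ≈ 0 kN

Unrestrained expansion: δ_free = αΔT L = 19.2×10⁻⁶ × 188 × 1525 = 5.505 mm.
Since δ_free = 5.5 mm is less than the 7.3 mm gap, the shaft never touches the wall. No axial force develops.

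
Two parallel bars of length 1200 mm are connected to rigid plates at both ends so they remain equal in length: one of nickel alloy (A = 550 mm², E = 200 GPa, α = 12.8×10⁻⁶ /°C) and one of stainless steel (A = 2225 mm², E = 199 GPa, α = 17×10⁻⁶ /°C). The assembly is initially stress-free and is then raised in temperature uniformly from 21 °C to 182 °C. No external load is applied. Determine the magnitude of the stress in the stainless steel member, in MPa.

Equilibrium of a rigid end plate with no external load gives equal and opposite internal forces ±P in the two members. Since α_{stainless steel} > α_{nickel alloy}, heating drives the stainless steel into compression and the nickel alloy into tension.
Compatibility of the two members (thermal + elastic change equal): (α₁ − α₂)ΔT = P·[1/(A₁E₁) + 1/(A₂E₂)].
|α₁ − α₂|·ΔT = 4.2×10⁻⁶ × 161 = 0.0006762.
1/(A₁E₁) + 1/(A₂E₂) = 1/(550×200×10³) + 1/(2225×199×10³) = 1.135×10⁻⁸ N⁻¹.
P = 0.0006762 / 1.135×10⁻⁸ = 59580 N = 59.58 kN.
σ_{stainless steel} = P/A₂ = 59580/2225 = 26.78 MPa, compressive.

σ ≈ 26.8 MPa (compressive)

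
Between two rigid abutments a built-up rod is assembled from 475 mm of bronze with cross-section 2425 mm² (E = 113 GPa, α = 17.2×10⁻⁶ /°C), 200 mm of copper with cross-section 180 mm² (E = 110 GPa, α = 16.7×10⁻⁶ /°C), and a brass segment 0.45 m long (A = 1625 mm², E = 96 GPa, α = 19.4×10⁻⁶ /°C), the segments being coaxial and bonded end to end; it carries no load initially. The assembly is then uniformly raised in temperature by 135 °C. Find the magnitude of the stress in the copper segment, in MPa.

With the walls removed the bar would change length by δ_free = Σ αᵢΔT Lᵢ = 17.2×10⁻⁶×135×475 + 16.7×10⁻⁶×135×200 + 19.4×10⁻⁶×135×450 = 2.732 mm.
The rigid supports impose zero overall length change; the single axial force P common to all segments must satisfy P Σ Lᵢ/(AᵢEᵢ) = δ_free.
The series flexibility is Σ Lᵢ/(AᵢEᵢ) = 475/(2425×113×10³) + 200/(180×110×10³) + 450/(1625×96×10³) = 1.472×10⁻⁵ mm/N.
Hence P = δ_free / Σ(L/AE) = 2.732/1.472×10⁻⁵ = 185.6 kN (compressive).
σ_{copper} = P / A = 185600 / 180 = 1031 MPa.

σ ≈ 1030 MPa (compressive)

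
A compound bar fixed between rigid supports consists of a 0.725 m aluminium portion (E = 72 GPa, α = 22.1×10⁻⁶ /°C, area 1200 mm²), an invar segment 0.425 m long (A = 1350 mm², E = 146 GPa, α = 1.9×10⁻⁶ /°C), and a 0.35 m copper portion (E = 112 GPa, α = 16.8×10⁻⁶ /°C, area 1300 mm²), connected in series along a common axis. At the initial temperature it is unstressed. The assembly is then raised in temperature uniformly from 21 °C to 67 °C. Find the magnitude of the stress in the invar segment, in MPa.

Free thermal expansion of the whole bar: Σ αᵢΔT Lᵢ = 22.1×10⁻⁶×46×725 + 1.9×10⁻⁶×46×425 + 16.8×10⁻⁶×46×350 = 1.045 mm.
Since the ends are fixed, an axial force P builds up, equal in every segment, with P · Σ Lᵢ/(AᵢEᵢ) = δ_free.
The series flexibility is Σ Lᵢ/(AᵢEᵢ) = 725/(1200×72×10³) + 425/(1350×146×10³) + 350/(1300×112×10³) = 1.295×10⁻⁵ mm/N.
Hence P = δ_free / Σ(L/AE) = 1.045/1.295×10⁻⁵ = 80.66 kN (compressive).
σ_{invar} = P / A = 80660 / 1350 = 59.75 MPa.

σ ≈ 59.7 MPa (compressive)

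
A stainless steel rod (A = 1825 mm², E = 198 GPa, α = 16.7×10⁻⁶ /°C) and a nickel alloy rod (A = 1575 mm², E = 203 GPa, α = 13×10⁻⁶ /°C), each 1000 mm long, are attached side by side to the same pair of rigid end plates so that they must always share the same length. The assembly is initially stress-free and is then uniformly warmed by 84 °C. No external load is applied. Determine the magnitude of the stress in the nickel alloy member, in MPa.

σ ≈ 33.5 MPa (tensile)

Both members must finish at the same length. With the larger α, the stainless steel tends to over-expand; the plates restrain it, putting the stainless steel in compression and the nickel alloy in tension. With no external load the two internal forces are equal and opposite, magnitude P.
Compatibility of the two members (thermal + elastic change equal): (α₁ − α₂)ΔT = P·[1/(A₁E₁) + 1/(A₂E₂)].
|α₁ − α₂|·ΔT = 3.7×10⁻⁶ × 84 = 0.0003108.
1/(A₁E₁) + 1/(A₂E₂) = 1/(1825×198×10³) + 1/(1575×203×10³) = 5.895×10⁻⁹ N⁻¹.
So P = 0.0003108 / 5.895×10⁻⁹ = 52.72 kN.
σ_{nickel alloy} = P/A₂ = 52720/1575 = 33.47 MPa, tensile.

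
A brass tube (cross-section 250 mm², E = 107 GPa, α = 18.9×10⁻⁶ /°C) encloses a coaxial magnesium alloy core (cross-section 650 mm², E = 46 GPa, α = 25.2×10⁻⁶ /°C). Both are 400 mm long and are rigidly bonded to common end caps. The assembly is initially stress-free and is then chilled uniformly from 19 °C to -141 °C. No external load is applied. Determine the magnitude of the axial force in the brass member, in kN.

The magnesium alloy has the larger α, so on cooling it would change length more than the brass if both were free. The rigid plates force a common final length, so the magnesium alloy is put into tension and the brass into compression, with equal and opposite forces P (no external load).
Setting the final lengths equal and cancelling L: (α₁ − α₂)ΔT = P/(A₁E₁) + P/(A₂E₂).
|α₁ − α₂|·ΔT = 6.3×10⁻⁶ × 160 = 0.001008.
1/(A₁E₁) + 1/(A₂E₂) = 1/(250×107×10³) + 1/(650×46×10³) = 7.083×10⁻⁸ N⁻¹.
P = 0.001008 / 7.083×10⁻⁸ = 14230 N = 14.23 kN.

P ≈ 14.2 kN (compressive in the brass)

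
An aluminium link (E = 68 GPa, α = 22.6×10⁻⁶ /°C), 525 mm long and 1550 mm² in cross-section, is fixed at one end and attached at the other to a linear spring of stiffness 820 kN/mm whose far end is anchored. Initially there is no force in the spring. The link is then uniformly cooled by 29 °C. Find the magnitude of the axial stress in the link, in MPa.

σ ≈ 35.8 MPa (tensile)

Free thermal contraction: δ_free = αΔT L = 22.6×10⁻⁶ × 29 × 525 = 0.3441 mm.
With a force P in the spring, the elastic change of the link is PL/(AE) and that of the spring is P/k; compatibility requires their sum to equal δ_free.
P [ L/(AE) + 1/k ] = δ_free → P [ 525/(1550×68×10³) + 1/(820×10³) ] = 0.3441.
P = 0.3441 / 6.201×10⁻⁶ = 55490 N.
σ = P/A = 55490/1550 = 35.8 MPa.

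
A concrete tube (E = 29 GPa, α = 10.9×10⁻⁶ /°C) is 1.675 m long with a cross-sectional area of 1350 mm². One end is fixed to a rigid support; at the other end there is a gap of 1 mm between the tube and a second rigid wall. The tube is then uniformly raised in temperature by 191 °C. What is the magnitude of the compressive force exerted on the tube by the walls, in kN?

P ≈ 58.1 kN

Free thermal elongation = αΔT L = 10.9×10⁻⁶ × 191 × 1675 = 3.487 mm.
The gap closes (δ_free > 1 mm) and the wall then resists a further 3.487 − 1 = 2.487 mm of expansion.
So σ = E(δ_free − g)/L = 29×10³ × 2.487/1675 = 43.06 MPa.
Force on the wall = σA = 43.06 × 1350 mm² = 58.13 kN.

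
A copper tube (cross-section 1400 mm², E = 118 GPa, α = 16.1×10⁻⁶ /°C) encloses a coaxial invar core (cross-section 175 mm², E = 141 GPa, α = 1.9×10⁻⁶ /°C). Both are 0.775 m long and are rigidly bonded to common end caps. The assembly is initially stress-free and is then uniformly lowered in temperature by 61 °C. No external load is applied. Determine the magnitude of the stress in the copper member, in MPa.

Both members must finish at the same length. With the larger α, the copper tends to over-contract; the plates restrain it, putting the copper in tension and the invar in compression. With no external load the two internal forces are equal and opposite, magnitude P.
Compatibility of the two members (thermal + elastic change equal): (α₁ − α₂)ΔT = P·[1/(A₁E₁) + 1/(A₂E₂)].
|α₁ − α₂|·ΔT = 14.2×10⁻⁶ × 61 = 0.0008662.
1/(A₁E₁) + 1/(A₂E₂) = 1/(1400×118×10³) + 1/(175×141×10³) = 4.658×10⁻⁸ N⁻¹.
P = 0.0008662 / 4.658×10⁻⁸ = 18600 N = 18.6 kN.
σ_{copper} = P/A₁ = 18600/1400 = 13.28 MPa, tensile.

σ ≈ 13.3 MPa (tensile)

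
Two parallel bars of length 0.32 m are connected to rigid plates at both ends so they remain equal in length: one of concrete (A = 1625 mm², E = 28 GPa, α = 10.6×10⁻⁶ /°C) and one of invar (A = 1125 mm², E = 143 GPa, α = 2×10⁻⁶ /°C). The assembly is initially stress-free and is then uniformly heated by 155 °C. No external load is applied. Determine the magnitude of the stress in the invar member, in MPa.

Both members must finish at the same length. With the larger α, the concrete tends to over-expand; the plates restrain it, putting the concrete in compression and the invar in tension. With no external load the two internal forces are equal and opposite, magnitude P.
Setting the final lengths equal and cancelling L: (α₁ − α₂)ΔT = P/(A₁E₁) + P/(A₂E₂).
|α₁ − α₂|·ΔT = 8.6×10⁻⁶ × 155 = 0.001333.
1/(A₁E₁) + 1/(A₂E₂) = 1/(1625×28×10³) + 1/(1125×143×10³) = 2.819×10⁻⁸ N⁻¹.
So P = 0.001333 / 2.819×10⁻⁸ = 47.28 kN.
σ_{invar} = P/A₂ = 47280/1125 = 42.03 MPa, tensile.

σ ≈ 42 MPa (tensile)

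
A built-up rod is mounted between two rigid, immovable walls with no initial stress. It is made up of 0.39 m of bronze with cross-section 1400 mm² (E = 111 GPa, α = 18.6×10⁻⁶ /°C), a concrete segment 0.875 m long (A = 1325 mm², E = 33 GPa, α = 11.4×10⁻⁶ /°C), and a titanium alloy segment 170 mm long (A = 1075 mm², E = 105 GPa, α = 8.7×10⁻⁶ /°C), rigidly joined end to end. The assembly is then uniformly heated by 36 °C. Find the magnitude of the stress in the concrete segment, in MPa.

σ ≈ 21.2 MPa (compressive)

With the walls removed the bar would change length by δ_free = Σ αᵢΔT Lᵢ = 18.6×10⁻⁶×36×390 + 11.4×10⁻⁶×36×875 + 8.7×10⁻⁶×36×170 = 0.6735 mm.
The walls prevent any net length change, so an axial force P (same in every segment) develops. Compatibility: P · Σ Lᵢ/(AᵢEᵢ) = δ_free.
The series flexibility is Σ Lᵢ/(AᵢEᵢ) = 390/(1400×111×10³) + 875/(1325×33×10³) + 170/(1075×105×10³) = 2.403×10⁻⁵ mm/N.
P = 0.6735 / 2.403×10⁻⁵ = 28030 N = 28.03 kN, compressive.
σ_{concrete} = P / A = 28030 / 1325 = 21.15 MPa.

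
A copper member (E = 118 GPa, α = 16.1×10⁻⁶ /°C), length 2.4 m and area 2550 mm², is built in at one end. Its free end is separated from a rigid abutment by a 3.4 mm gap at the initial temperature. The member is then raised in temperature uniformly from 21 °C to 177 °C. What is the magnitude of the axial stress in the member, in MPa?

σ ≈ 129 MPa (compressive)

If the wall were absent the member would grow by αΔT L = 16.1×10⁻⁶ × 156 × 2400 = 6.028 mm.
The gap closes (δ_free > 3.4 mm) and the wall then resists a further 6.028 − 3.4 = 2.628 mm of expansion.
That suppressed elongation corresponds to σ = E·Δ/L = 118×10³ × 2.628/2400 = 129.2 MPa.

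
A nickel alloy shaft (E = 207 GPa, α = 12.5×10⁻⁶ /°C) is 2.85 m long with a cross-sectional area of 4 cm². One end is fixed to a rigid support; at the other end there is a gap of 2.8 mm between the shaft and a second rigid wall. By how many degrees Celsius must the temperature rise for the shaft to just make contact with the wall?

The gap closes when αΔT L = 2.8 mm, since the shaft is still unstressed at that instant.
So ΔT = g/(αL) = 2.8/(12.5×10⁻⁶ × 2850) = 78.6 °C.

ΔT ≈ 78.6 °C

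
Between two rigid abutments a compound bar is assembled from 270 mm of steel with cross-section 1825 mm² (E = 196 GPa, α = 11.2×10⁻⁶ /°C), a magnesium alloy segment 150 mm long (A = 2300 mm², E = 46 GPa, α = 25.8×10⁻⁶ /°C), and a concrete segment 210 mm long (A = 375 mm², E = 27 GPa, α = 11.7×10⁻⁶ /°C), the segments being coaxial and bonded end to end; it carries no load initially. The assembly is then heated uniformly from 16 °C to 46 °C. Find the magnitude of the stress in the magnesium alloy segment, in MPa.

Free thermal expansion of the whole bar: Σ αᵢΔT Lᵢ = 11.2×10⁻⁶×30×270 + 25.8×10⁻⁶×30×150 + 11.7×10⁻⁶×30×210 = 0.2805 mm.
The walls prevent any net length change, so an axial force P (same in every segment) develops. Compatibility: P · Σ Lᵢ/(AᵢEᵢ) = δ_free.
Σ Lᵢ/(AᵢEᵢ) = 270/(1825×196×10³) + 150/(2300×46×10³) + 210/(375×27×10³) = 2.291×10⁻⁵ mm/N.
Hence P = δ_free / Σ(L/AE) = 0.2805/2.291×10⁻⁵ = 12.24 kN (compressive).
σ_{magnesium alloy} = P / A = 12240 / 2300 = 5.323 MPa.

σ ≈ 5.32 MPa (compressive)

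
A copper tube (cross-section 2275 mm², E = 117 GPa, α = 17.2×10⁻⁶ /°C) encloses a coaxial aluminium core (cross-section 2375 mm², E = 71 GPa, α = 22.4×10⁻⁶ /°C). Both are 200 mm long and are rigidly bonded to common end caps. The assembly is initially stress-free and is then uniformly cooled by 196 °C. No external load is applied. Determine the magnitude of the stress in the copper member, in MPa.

σ ≈ 46.2 MPa (compressive)

The aluminium has the larger α, so on cooling it would change length more than the copper if both were free. The rigid plates force a common final length, so the aluminium is put into tension and the copper into compression, with equal and opposite forces P (no external load).
Equating the net (thermal + elastic) strains gives |α₁ − α₂|·ΔT = P·[1/(A₁E₁) + 1/(A₂E₂)].
|α₁ − α₂|·ΔT = 5.2×10⁻⁶ × 196 = 0.001019.
1/(A₁E₁) + 1/(A₂E₂) = 1/(2275×117×10³) + 1/(2375×71×10³) = 9.687×10⁻⁹ N⁻¹.
So P = 0.001019 / 9.687×10⁻⁹ = 105.2 kN.
σ_{copper} = P/A₁ = 105200/2275 = 46.25 MPa, compressive.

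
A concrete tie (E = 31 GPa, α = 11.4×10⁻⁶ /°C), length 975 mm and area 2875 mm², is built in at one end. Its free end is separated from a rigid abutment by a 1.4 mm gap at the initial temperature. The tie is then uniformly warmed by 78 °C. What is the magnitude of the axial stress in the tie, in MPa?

Free thermal elongation = αΔT L = 11.4×10⁻⁶ × 78 × 975 = 0.867 mm.
Since δ_free = 0.867 mm is less than the 1.4 mm gap, the tie never touches the wall. No axial force develops.

σ ≈ 0 MPa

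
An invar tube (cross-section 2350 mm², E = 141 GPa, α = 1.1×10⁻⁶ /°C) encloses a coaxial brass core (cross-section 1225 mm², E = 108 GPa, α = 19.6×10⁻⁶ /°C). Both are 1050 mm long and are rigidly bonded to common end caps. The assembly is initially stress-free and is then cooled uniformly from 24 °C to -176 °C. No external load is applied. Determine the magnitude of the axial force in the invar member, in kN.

Equilibrium of a rigid end plate with no external load gives equal and opposite internal forces ±P in the two members. Since α_{brass} > α_{invar}, cooling drives the brass into tension and the invar into compression.
Compatibility of the two members (thermal + elastic change equal): (α₁ − α₂)ΔT = P·[1/(A₁E₁) + 1/(A₂E₂)].
|α₁ − α₂|·ΔT = 18.5×10⁻⁶ × 200 = 0.0037.
1/(A₁E₁) + 1/(A₂E₂) = 1/(2350×141×10³) + 1/(1225×108×10³) = 1.058×10⁻⁸ N⁻¹.
So P = 0.0037 / 1.058×10⁻⁸ = 349.8 kN.

P ≈ 350 kN (compressive in the invar)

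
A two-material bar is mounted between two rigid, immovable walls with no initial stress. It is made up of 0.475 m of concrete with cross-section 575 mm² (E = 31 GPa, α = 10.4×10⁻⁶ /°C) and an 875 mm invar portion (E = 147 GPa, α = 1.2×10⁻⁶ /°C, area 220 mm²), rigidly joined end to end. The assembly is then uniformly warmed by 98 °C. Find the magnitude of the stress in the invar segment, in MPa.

σ ≈ 49.7 MPa (compressive)

With the walls removed the bar would change length by δ_free = Σ αᵢΔT Lᵢ = 10.4×10⁻⁶×98×475 + 1.2×10⁻⁶×98×875 = 0.587 mm.
Since the ends are fixed, an axial force P builds up, equal in every segment, with P · Σ Lᵢ/(AᵢEᵢ) = δ_free.
Σ Lᵢ/(AᵢEᵢ) = 475/(575×31×10³) + 875/(220×147×10³) = 5.37×10⁻⁵ mm/N.
Hence P = δ_free / Σ(L/AE) = 0.587/5.37×10⁻⁵ = 10.93 kN (compressive).
σ_{invar} = P / A = 10930 / 220 = 49.68 MPa.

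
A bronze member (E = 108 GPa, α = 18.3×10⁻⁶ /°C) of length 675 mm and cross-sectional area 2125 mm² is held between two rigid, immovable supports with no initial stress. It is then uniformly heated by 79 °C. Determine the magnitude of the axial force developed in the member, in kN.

P ≈ 332 kN (compressive)

With zero net strain, σ = E·αΔT = 108 GPa × 18.3×10⁻⁶ × 79 = 156.1 MPa.
Axial force P = σA = 156.1 × 2125 = 331800 N = 331.8 kN, compressive.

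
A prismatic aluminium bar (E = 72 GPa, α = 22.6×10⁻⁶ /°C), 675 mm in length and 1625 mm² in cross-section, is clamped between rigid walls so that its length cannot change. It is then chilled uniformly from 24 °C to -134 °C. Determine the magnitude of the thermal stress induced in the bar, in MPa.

The supports are rigid, so the total axial strain is zero. The restrained thermal strain is ε = αΔT = 22.6×10⁻⁶ × 158 = 3570.8×10⁻⁶.
Hence σ = E·αΔT = 72×10³ × 3570.8×10⁻⁶ = 257.1 MPa, tensile.

σ ≈ 257 MPa (tensile)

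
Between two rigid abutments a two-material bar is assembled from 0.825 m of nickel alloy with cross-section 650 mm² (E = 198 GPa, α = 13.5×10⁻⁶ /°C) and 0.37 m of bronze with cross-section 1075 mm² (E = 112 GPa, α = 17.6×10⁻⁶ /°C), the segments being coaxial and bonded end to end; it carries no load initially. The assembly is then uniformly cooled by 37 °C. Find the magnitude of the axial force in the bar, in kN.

If the supports were absent, the total length change would be Σ αᵢΔT Lᵢ = 13.5×10⁻⁶×37×825 + 17.6×10⁻⁶×37×370 = 0.653 mm.
The rigid supports impose zero overall length change; the single axial force P common to all segments must satisfy P Σ Lᵢ/(AᵢEᵢ) = δ_free.
The series flexibility is Σ Lᵢ/(AᵢEᵢ) = 825/(650×198×10³) + 370/(1075×112×10³) = 9.483×10⁻⁶ mm/N.
Hence P = δ_free / Σ(L/AE) = 0.653/9.483×10⁻⁶ = 68.86 kN (tensile).

P ≈ 68.9 kN (tensile)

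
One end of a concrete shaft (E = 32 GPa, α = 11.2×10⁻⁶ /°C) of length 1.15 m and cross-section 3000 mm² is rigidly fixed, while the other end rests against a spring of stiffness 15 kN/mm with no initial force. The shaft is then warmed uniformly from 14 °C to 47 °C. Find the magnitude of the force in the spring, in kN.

The unrestrained thermal change is αΔT L = 11.2×10⁻⁶ × 33 × 1150 = 0.425 mm.
Let P be the compressive force at the spring. The shaft shortens elastically by PL/(AE) and the spring compresses by P/k; together these equal δ_free.
P [ L/(AE) + 1/k ] = δ_free → P [ 1150/(3000×32×10³) + 1/(15×10³) ] = 0.425.
P = 0.425 / 7.865×10⁻⁵ = 5404 N.

P ≈ 5.4 kN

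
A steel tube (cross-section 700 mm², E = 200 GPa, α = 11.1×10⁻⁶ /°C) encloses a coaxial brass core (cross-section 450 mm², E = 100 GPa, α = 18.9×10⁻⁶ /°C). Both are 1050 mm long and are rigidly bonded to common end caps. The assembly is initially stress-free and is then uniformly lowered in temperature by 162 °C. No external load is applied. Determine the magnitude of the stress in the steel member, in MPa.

The brass has the larger α, so on cooling it would change length more than the steel if both were free. The rigid plates force a common final length, so the brass is put into tension and the steel into compression, with equal and opposite forces P (no external load).
Setting the final lengths equal and cancelling L: (α₁ − α₂)ΔT = P/(A₁E₁) + P/(A₂E₂).
|α₁ − α₂|·ΔT = 7.8×10⁻⁶ × 162 = 0.001264.
1/(A₁E₁) + 1/(A₂E₂) = 1/(700×200×10³) + 1/(450×100×10³) = 2.937×10⁻⁸ N⁻¹.
P = 0.001264 / 2.937×10⁻⁸ = 43030 N = 43.03 kN.
σ_{steel} = P/A₁ = 43030/700 = 61.47 MPa, compressive.

σ ≈ 61.5 MPa (compressive)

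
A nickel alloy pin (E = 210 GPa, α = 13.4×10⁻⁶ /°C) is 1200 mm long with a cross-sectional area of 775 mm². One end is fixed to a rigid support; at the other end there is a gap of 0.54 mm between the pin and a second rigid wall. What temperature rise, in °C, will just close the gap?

ΔT ≈ 33.6 °C

The gap closes when αΔT L = 0.54 mm, since the pin is still unstressed at that instant.
So ΔT = g/(αL) = 0.54/(13.4×10⁻⁶ × 1200) = 33.58 °C.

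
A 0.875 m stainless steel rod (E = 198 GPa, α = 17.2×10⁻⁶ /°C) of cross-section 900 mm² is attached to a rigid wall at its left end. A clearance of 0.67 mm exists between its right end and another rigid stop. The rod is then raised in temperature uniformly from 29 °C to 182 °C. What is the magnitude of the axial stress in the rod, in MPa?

Free thermal elongation = αΔT L = 17.2×10⁻⁶ × 153 × 875 = 2.303 mm.
After closing the 0.67 mm clearance, 2.303 − 0.67 = 1.633 mm of expansion remains to be suppressed by the wall.
So σ = E(δ_free − g)/L = 198×10³ × 1.633/875 = 369.4 MPa.

σ ≈ 369 MPa (compressive)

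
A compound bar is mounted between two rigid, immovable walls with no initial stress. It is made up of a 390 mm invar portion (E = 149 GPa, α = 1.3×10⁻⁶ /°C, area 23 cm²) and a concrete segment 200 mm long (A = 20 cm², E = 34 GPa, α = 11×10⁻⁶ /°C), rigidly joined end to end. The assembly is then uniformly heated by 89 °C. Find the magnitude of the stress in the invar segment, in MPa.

Free thermal expansion of the whole bar: Σ αᵢΔT Lᵢ = 1.3×10⁻⁶×89×390 + 11×10⁻⁶×89×200 = 0.2409 mm.
The walls prevent any net length change, so an axial force P (same in every segment) develops. Compatibility: P · Σ Lᵢ/(AᵢEᵢ) = δ_free.
Σ Lᵢ/(AᵢEᵢ) = 390/(2300×149×10³) + 200/(2000×34×10³) = 4.079×10⁻⁶ mm/N.
Hence P = δ_free / Σ(L/AE) = 0.2409/4.079×10⁻⁶ = 59.06 kN (compressive).
σ_{invar} = P / A = 59060 / 2300 = 25.68 MPa.

σ ≈ 25.7 MPa (compressive)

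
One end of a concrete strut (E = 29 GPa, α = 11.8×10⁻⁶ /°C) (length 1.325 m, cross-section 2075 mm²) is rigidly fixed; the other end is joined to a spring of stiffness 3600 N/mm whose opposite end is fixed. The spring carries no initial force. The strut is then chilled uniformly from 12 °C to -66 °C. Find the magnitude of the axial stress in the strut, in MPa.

σ ≈ 1.96 MPa (tensile)

The unrestrained thermal change is αΔT L = 11.8×10⁻⁶ × 78 × 1325 = 1.22 mm.
Let P be the tensile force in the spring. The strut extends elastically by PL/(AE) and the spring stretches by P/k; together these equal δ_free.
So P = δ_free / [L/(AE) + 1/k] = 1.22 / [ 1325/(2075×29×10³) + 1/(3600) ].
P = 1.22 / 0.0002998 = 4068 N.
σ = P/A = 4068/2075 = 1.96 MPa.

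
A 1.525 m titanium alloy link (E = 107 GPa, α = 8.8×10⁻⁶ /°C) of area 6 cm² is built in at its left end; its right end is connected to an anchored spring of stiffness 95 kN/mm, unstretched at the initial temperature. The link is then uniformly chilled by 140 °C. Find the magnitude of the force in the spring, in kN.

P ≈ 54.8 kN

Free thermal contraction: δ_free = αΔT L = 8.8×10⁻⁶ × 140 × 1525 = 1.879 mm.
Let P be the tensile force in the spring. The link extends elastically by PL/(AE) and the spring stretches by P/k; together these equal δ_free.
So P = δ_free / [L/(AE) + 1/k] = 1.879 / [ 1525/(600×107×10³) + 1/(95×10³) ].
P = 1.879 / 3.428×10⁻⁵ = 54810 N.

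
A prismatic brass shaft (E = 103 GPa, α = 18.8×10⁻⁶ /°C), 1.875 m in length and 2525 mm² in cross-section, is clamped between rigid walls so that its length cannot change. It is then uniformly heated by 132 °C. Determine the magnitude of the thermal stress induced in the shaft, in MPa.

Because both ends are immovable the net strain is zero, and the suppressed thermal strain is αΔT = 18.8×10⁻⁶ × 132 = 2481.6×10⁻⁶.
The stress required to suppress this strain is σ = Eε = 103×10³ × 2481.6×10⁻⁶ = 255.6 MPa, compressive since the shaft is trying to expand.

σ ≈ 256 MPa (compressive)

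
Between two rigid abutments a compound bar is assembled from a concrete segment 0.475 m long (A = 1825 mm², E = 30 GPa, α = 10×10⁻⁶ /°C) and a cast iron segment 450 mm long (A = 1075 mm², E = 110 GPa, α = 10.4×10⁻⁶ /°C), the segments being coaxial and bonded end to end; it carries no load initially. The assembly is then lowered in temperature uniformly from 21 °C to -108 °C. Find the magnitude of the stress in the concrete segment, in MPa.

Free thermal contraction of the whole bar: Σ αᵢΔT Lᵢ = 10×10⁻⁶×129×475 + 10.4×10⁻⁶×129×450 = 1.216 mm.
The rigid supports impose zero overall length change; the single axial force P common to all segments must satisfy P Σ Lᵢ/(AᵢEᵢ) = δ_free.
The series flexibility is Σ Lᵢ/(AᵢEᵢ) = 475/(1825×30×10³) + 450/(1075×110×10³) = 1.248×10⁻⁵ mm/N.
P = 1.216 / 1.248×10⁻⁵ = 97460 N = 97.46 kN, tensile.
σ_{concrete} = P / A = 97460 / 1825 = 53.4 MPa.

σ ≈ 53.4 MPa (tensile)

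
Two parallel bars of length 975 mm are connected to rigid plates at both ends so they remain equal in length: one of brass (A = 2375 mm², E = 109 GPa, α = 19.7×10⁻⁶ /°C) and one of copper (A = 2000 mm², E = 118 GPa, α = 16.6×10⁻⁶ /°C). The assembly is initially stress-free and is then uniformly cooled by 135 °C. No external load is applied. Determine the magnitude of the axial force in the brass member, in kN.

The brass has the larger α, so on cooling it would change length more than the copper if both were free. The rigid plates force a common final length, so the brass is put into tension and the copper into compression, with equal and opposite forces P (no external load).
Setting the final lengths equal and cancelling L: (α₁ − α₂)ΔT = P/(A₁E₁) + P/(A₂E₂).
|α₁ − α₂|·ΔT = 3.1×10⁻⁶ × 135 = 0.0004185.
1/(A₁E₁) + 1/(A₂E₂) = 1/(2375×109×10³) + 1/(2000×118×10³) = 8.1×10⁻⁹ N⁻¹.
So P = 0.0004185 / 8.1×10⁻⁹ = 51.67 kN.

P ≈ 51.7 kN (tensile in the brass)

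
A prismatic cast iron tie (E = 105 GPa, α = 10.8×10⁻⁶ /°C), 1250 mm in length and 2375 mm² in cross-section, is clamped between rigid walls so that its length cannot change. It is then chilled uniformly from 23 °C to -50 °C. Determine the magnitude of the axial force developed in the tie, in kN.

Full restraint means ε = 0, so the stress is σ = EαΔT = 105×10³ × 10.8×10⁻⁶ × 73 = 82.78 MPa.
P = AEαΔT = 2375 × 105×10³ × 10.8×10⁻⁶ × 73 = 196.6 kN (tensile).

P ≈ 197 kN (tensile)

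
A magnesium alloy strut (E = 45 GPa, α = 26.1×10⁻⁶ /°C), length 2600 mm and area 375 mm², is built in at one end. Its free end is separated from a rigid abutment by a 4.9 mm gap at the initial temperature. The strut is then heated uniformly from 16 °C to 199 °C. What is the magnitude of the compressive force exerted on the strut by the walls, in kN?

If the wall were absent the strut would grow by αΔT L = 26.1×10⁻⁶ × 183 × 2600 = 12.42 mm.
This exceeds the 4.9 mm gap, so the wall pushes back. The portion of expansion that must be recovered elastically is δ_free − gap = 12.42 − 4.9 = 7.518 mm.
Compatibility: PL/(AE) = 7.518 mm, so σ = P/A = E × (7.518/2600) = 130.1 MPa.
Force on the wall = σA = 130.1 × 375 mm² = 48.8 kN.

P ≈ 48.8 kN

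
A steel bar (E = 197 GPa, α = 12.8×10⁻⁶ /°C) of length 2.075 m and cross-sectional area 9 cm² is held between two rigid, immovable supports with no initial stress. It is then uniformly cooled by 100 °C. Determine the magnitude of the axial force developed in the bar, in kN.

P ≈ 227 kN (tensile)

With zero net strain, σ = E·αΔT = 197 GPa × 12.8×10⁻⁶ × 100 = 252.2 MPa.
Then P = σA = 252.2 × 900 mm² = 226.9 kN, tensile.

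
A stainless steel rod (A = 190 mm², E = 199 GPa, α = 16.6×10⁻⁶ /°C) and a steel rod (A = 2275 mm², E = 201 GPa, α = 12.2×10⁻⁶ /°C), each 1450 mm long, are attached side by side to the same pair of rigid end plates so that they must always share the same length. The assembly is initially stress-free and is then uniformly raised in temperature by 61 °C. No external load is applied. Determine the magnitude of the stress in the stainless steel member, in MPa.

The stainless steel has the larger α, so on heating it would change length more than the steel if both were free. The rigid plates force a common final length, so the stainless steel is put into compression and the steel into tension, with equal and opposite forces P (no external load).
Setting the final lengths equal and cancelling L: (α₁ − α₂)ΔT = P/(A₁E₁) + P/(A₂E₂).
|α₁ − α₂|·ΔT = 4.4×10⁻⁶ × 61 = 0.0002684.
1/(A₁E₁) + 1/(A₂E₂) = 1/(190×199×10³) + 1/(2275×201×10³) = 2.863×10⁻⁸ N⁻¹.
P = 0.0002684 / 2.863×10⁻⁸ = 9373 N = 9.373 kN.
σ_{stainless steel} = P/A₁ = 9373/190 = 49.33 MPa, compressive.

σ ≈ 49.3 MPa (compressive)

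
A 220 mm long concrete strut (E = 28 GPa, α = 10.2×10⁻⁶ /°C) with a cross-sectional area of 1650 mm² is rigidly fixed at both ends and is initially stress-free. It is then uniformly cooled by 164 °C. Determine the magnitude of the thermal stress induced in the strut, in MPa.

σ ≈ 46.8 MPa (tensile)

The supports are rigid, so the total axial strain is zero. The restrained thermal strain is ε = αΔT = 10.2×10⁻⁶ × 164 = 1672.8×10⁻⁶.
σ = EαΔT = 28×10³ × 10.2×10⁻⁶ × 164 = 46.84 MPa (tensile; the strut is trying to contract).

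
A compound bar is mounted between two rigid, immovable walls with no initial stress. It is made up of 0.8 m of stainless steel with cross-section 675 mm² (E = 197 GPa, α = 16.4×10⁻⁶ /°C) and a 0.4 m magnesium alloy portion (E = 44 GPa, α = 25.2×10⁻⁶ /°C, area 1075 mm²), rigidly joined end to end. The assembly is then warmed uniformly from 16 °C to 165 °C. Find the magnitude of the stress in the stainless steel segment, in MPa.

σ ≈ 354 MPa (compressive)

If the supports were absent, the total length change would be Σ αᵢΔT Lᵢ = 16.4×10⁻⁶×149×800 + 25.2×10⁻⁶×149×400 = 3.457 mm.
Since the ends are fixed, an axial force P builds up, equal in every segment, with P · Σ Lᵢ/(AᵢEᵢ) = δ_free.
Σ Lᵢ/(AᵢEᵢ) = 800/(675×197×10³) + 400/(1075×44×10³) = 1.447×10⁻⁵ mm/N.
So P = 3.457 / 1.447×10⁻⁵ = 238.8 kN, compressive.
σ_{stainless steel} = P / A = 238800 / 675 = 353.8 MPa.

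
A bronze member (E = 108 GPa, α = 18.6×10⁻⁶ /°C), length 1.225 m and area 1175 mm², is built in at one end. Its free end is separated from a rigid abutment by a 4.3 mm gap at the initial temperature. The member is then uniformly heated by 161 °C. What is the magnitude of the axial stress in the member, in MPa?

Free thermal elongation = αΔT L = 18.6×10⁻⁶ × 161 × 1225 = 3.668 mm.
This is smaller than the 4.3 mm clearance, so the member expands freely without reaching the stop — the stress is zero.

σ ≈ 0 MPa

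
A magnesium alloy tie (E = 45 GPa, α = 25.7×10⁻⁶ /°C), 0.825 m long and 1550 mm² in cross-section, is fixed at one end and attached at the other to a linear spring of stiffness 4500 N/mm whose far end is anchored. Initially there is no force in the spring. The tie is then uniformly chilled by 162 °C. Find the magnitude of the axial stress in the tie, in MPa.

If the spring were absent the tie would shorten by αΔT L = 25.7×10⁻⁶ × 162 × 825 = 3.435 mm.
Let P be the tensile force in the spring. The tie extends elastically by PL/(AE) and the spring stretches by P/k; together these equal δ_free.
So P = δ_free / [L/(AE) + 1/k] = 3.435 / [ 825/(1550×45×10³) + 1/(4500) ].
P = 3.435 / 0.0002341 = 14680 N.
σ = P/A = 14680/1550 = 9.468 MPa.

σ ≈ 9.47 MPa (tensile)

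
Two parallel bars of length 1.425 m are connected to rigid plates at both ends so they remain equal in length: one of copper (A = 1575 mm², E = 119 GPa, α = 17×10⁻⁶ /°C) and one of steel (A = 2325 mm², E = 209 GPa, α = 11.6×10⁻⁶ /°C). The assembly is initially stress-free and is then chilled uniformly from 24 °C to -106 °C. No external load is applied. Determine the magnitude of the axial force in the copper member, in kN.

P ≈ 94.9 kN (tensile in the copper)

Equilibrium of a rigid end plate with no external load gives equal and opposite internal forces ±P in the two members. Since α_{copper} > α_{steel}, cooling drives the copper into tension and the steel into compression.
Equating the net (thermal + elastic) strains gives |α₁ − α₂|·ΔT = P·[1/(A₁E₁) + 1/(A₂E₂)].
|α₁ − α₂|·ΔT = 5.4×10⁻⁶ × 130 = 0.000702.
1/(A₁E₁) + 1/(A₂E₂) = 1/(1575×119×10³) + 1/(2325×209×10³) = 7.393×10⁻⁹ N⁻¹.
P = 0.000702 / 7.393×10⁻⁹ = 94950 N = 94.95 kN.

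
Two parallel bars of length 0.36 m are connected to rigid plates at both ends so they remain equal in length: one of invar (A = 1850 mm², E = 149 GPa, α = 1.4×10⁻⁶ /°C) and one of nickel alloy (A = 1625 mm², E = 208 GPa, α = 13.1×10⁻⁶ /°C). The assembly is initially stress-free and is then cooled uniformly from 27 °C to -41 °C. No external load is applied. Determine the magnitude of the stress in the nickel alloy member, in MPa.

σ ≈ 74.3 MPa (tensile)

Equilibrium of a rigid end plate with no external load gives equal and opposite internal forces ±P in the two members. Since α_{nickel alloy} > α_{invar}, cooling drives the nickel alloy into tension and the invar into compression.
Compatibility of the two members (thermal + elastic change equal): (α₁ − α₂)ΔT = P·[1/(A₁E₁) + 1/(A₂E₂)].
|α₁ − α₂|·ΔT = 11.7×10⁻⁶ × 68 = 0.0007956.
1/(A₁E₁) + 1/(A₂E₂) = 1/(1850×149×10³) + 1/(1625×208×10³) = 6.586×10⁻⁹ N⁻¹.
P = 0.0007956 / 6.586×10⁻⁹ = 120800 N = 120.8 kN.
σ_{nickel alloy} = P/A₂ = 120800/1625 = 74.34 MPa, tensile.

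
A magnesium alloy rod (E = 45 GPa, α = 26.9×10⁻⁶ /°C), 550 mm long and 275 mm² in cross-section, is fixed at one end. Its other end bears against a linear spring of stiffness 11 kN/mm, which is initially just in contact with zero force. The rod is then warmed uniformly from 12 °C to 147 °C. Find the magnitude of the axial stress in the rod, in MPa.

σ ≈ 53.7 MPa (compressive)

Free thermal expansion: δ_free = αΔT L = 26.9×10⁻⁶ × 135 × 550 = 1.997 mm.
With a force P in the spring, the elastic change of the rod is PL/(AE) and that of the spring is P/k; compatibility requires their sum to equal δ_free.
P [ L/(AE) + 1/k ] = δ_free → P [ 550/(275×45×10³) + 1/(11×10³) ] = 1.997.
P = 1.997 / 0.0001354 = 14760 N.
σ = P/A = 14760/275 = 53.66 MPa.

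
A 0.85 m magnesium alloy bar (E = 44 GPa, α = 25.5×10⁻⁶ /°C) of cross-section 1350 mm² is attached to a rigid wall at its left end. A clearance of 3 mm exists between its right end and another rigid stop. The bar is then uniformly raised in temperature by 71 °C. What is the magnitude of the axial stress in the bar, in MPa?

σ ≈ 0 MPa

If the wall were absent the bar would grow by αΔT L = 25.5×10⁻⁶ × 71 × 850 = 1.539 mm.
This is smaller than the 3 mm clearance, so the bar expands freely without reaching the stop — the stress is zero.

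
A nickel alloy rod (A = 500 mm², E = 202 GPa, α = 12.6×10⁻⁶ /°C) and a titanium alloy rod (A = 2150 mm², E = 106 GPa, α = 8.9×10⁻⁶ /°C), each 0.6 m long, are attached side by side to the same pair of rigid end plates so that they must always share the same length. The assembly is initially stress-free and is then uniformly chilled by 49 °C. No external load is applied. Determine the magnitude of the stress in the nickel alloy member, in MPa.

σ ≈ 25.4 MPa (tensile)

Both members must finish at the same length. With the larger α, the nickel alloy tends to over-contract; the plates restrain it, putting the nickel alloy in tension and the titanium alloy in compression. With no external load the two internal forces are equal and opposite, magnitude P.
Equating the net (thermal + elastic) strains gives |α₁ − α₂|·ΔT = P·[1/(A₁E₁) + 1/(A₂E₂)].
|α₁ − α₂|·ΔT = 3.7×10⁻⁶ × 49 = 0.0001813.
1/(A₁E₁) + 1/(A₂E₂) = 1/(500×202×10³) + 1/(2150×106×10³) = 1.429×10⁻⁸ N⁻¹.
So P = 0.0001813 / 1.429×10⁻⁸ = 12.69 kN.
σ_{nickel alloy} = P/A₁ = 12690/500 = 25.38 MPa, tensile.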